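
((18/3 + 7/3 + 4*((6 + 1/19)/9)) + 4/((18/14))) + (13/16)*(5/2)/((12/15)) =364951/21888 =16.67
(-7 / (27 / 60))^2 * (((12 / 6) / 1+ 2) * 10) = 784000 / 81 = 9679.01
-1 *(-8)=8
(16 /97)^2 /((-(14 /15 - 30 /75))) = -480 /9409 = -0.05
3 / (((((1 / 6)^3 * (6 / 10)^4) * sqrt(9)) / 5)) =25000 / 3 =8333.33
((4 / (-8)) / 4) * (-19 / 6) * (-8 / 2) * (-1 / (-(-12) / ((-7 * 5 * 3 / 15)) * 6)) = -133 / 864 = -0.15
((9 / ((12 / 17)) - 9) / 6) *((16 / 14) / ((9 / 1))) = 5 / 63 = 0.08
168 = 168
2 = 2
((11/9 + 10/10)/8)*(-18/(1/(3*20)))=-300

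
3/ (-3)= -1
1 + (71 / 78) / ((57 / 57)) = 149 / 78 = 1.91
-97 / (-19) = 97 / 19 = 5.11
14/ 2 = 7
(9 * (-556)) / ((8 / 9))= -11259 / 2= -5629.50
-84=-84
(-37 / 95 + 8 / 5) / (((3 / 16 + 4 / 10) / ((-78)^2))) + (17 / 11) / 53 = 6526443661 / 520619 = 12535.93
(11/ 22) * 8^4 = 2048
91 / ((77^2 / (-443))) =-5759 / 847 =-6.80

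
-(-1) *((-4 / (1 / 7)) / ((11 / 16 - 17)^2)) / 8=-896 / 68121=-0.01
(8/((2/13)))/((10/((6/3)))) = 52/5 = 10.40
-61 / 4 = -15.25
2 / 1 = 2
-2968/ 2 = -1484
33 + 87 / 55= 1902 / 55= 34.58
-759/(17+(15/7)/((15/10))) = -1771/43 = -41.19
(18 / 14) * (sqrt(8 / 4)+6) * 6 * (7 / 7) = 54 * sqrt(2) / 7+324 / 7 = 57.20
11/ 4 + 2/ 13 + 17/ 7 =1941/ 364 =5.33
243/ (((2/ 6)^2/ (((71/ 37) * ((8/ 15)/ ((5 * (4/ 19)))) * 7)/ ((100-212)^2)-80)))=-145005864579/ 828800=-174958.81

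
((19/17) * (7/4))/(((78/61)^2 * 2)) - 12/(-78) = 0.75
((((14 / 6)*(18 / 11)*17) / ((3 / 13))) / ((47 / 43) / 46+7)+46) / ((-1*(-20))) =1314979 / 305646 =4.30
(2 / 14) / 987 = 1 / 6909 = 0.00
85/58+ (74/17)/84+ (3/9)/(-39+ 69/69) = 593491/393414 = 1.51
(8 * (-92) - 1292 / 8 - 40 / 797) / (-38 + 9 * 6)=-1430695 / 25504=-56.10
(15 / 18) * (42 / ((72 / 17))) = 595 / 72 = 8.26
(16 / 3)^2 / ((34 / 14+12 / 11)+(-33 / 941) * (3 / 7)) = 9274496 / 1142649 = 8.12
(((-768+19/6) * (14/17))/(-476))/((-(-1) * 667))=4589/2313156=0.00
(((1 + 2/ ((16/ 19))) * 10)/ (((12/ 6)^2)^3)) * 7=945/ 256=3.69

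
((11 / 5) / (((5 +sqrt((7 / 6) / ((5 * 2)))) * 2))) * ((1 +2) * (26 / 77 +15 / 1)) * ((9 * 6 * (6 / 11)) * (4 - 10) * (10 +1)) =-206627760 / 10451 +6887592 * sqrt(105) / 52255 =-18420.48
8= 8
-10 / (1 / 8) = -80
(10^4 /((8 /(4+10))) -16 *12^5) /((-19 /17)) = 67384804 /19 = 3546568.63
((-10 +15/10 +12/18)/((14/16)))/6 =-94/63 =-1.49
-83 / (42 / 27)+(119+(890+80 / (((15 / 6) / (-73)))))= -19325 / 14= -1380.36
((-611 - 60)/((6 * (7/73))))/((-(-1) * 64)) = -18.22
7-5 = 2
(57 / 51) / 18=19 / 306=0.06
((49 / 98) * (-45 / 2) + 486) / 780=633 / 1040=0.61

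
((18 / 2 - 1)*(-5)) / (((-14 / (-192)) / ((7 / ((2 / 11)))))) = -21120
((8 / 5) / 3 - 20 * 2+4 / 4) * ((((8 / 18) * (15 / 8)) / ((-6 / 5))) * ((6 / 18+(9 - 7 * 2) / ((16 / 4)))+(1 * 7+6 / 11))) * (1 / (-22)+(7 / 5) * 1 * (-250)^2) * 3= 4859419350625 / 104544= 46482049.19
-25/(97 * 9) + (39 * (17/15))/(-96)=-68311/139680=-0.49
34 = 34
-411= -411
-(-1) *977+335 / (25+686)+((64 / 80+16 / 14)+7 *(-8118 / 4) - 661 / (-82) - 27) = -13514720617 / 1020285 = -13246.02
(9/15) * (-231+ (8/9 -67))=-2674/15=-178.27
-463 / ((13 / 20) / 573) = -5305980 / 13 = -408152.31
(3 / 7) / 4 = 3 / 28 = 0.11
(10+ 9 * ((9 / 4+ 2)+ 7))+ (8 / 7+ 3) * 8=4043 / 28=144.39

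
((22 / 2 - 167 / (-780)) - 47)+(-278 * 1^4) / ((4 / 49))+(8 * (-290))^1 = -4493803 / 780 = -5761.29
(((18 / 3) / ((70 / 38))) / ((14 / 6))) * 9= 12.56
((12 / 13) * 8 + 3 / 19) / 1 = 1863 / 247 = 7.54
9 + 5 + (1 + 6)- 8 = 13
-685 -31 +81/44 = -31423/44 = -714.16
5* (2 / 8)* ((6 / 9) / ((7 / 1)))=5 / 42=0.12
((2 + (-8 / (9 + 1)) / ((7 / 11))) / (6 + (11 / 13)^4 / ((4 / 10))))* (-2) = -2970344 / 14557795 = -0.20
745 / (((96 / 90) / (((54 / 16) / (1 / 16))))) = 301725 / 8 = 37715.62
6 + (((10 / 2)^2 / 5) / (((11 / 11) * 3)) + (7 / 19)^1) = 458 / 57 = 8.04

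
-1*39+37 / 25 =-938 / 25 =-37.52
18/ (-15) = -6/ 5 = -1.20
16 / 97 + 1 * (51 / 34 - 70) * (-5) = 66477 / 194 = 342.66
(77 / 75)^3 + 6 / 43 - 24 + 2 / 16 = -3287562023 / 145125000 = -22.65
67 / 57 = 1.18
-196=-196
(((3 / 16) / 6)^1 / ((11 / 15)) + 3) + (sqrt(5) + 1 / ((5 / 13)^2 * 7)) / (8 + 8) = sqrt(5) / 16 + 191143 / 61600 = 3.24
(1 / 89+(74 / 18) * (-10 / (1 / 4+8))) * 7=-919961 / 26433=-34.80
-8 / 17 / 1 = -8 / 17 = -0.47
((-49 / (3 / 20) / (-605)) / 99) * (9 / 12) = 49 / 11979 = 0.00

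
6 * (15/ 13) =6.92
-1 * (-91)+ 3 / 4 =367 / 4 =91.75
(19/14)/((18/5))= 95/252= 0.38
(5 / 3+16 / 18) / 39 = 23 / 351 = 0.07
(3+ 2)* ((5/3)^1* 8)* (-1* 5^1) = -1000/3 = -333.33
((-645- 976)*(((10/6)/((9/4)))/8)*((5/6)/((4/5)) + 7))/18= -1564265/23328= -67.06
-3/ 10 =-0.30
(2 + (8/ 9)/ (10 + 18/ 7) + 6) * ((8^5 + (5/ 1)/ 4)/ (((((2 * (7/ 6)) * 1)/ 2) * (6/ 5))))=523652615/ 2772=188907.87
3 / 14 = 0.21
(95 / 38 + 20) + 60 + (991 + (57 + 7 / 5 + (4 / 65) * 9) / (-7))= 969221 / 910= 1065.08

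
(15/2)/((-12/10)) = -6.25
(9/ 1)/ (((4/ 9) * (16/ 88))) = 891/ 8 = 111.38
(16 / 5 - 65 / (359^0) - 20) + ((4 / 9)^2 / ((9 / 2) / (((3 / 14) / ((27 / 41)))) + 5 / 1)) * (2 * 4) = -6387337 / 78165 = -81.72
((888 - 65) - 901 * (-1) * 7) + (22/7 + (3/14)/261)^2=216167089/30276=7139.88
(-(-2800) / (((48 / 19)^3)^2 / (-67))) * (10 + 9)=-10480646139775 / 764411904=-13710.73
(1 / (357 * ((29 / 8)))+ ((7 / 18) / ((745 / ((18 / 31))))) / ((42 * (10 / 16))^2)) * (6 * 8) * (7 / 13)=221838208 / 11101189125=0.02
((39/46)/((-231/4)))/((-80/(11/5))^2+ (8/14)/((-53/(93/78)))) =-98527/8874233727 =-0.00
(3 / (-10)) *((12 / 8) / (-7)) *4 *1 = 9 / 35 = 0.26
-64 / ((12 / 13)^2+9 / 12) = -43264 / 1083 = -39.95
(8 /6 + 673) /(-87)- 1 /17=-34652 /4437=-7.81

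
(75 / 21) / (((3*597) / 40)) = 1000 / 12537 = 0.08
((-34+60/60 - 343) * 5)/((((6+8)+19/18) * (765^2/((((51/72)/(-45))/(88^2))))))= 0.00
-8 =-8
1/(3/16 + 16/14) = 112/149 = 0.75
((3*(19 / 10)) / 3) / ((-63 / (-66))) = 209 / 105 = 1.99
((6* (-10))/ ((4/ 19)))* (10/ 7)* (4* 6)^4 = -945561600/ 7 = -135080228.57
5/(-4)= -5/4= -1.25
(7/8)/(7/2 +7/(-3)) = 3/4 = 0.75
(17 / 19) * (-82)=-1394 / 19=-73.37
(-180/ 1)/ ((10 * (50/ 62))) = -22.32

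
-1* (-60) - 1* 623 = -563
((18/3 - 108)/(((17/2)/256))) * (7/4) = -5376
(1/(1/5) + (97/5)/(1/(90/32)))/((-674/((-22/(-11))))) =-953/5392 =-0.18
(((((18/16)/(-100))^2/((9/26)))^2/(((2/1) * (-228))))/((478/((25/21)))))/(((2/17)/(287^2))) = -0.00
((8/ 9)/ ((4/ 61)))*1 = 122/ 9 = 13.56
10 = 10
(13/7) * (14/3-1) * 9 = 61.29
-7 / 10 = -0.70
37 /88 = 0.42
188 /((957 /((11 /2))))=94 /87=1.08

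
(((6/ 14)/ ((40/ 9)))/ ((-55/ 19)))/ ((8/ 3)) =-1539/ 123200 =-0.01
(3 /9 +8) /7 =25 /21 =1.19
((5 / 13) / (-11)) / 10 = -0.00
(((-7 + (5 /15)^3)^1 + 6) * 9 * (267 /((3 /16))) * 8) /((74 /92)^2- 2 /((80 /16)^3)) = -156473.08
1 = 1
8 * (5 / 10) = 4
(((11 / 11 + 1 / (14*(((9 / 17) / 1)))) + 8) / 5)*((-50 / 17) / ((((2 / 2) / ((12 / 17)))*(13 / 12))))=-92080 / 26299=-3.50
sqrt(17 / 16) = 1.03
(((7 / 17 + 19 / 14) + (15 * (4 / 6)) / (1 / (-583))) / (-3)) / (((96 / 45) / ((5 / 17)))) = 34677975 / 129472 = 267.84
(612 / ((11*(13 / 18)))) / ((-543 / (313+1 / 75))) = -28734624 / 647075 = -44.41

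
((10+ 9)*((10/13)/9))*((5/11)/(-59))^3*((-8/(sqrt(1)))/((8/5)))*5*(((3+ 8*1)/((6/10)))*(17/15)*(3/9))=10093750/78503863581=0.00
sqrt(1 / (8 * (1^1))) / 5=sqrt(2) / 20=0.07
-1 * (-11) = 11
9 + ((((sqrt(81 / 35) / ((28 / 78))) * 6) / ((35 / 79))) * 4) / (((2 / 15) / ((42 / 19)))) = 9 + 2994732 * sqrt(35) / 4655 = 3815.03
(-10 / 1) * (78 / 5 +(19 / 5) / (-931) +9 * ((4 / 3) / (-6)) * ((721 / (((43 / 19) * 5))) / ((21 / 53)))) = 19343498 / 6321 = 3060.20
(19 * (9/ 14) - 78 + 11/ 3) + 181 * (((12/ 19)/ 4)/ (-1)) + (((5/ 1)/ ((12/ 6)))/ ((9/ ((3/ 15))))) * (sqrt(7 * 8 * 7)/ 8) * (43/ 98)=-72377/ 798 + 43 * sqrt(2)/ 1008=-90.64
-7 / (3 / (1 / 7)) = -1 / 3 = -0.33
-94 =-94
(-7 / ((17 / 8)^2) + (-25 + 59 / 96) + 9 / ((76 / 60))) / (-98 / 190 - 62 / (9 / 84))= 49630715 / 1526539616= 0.03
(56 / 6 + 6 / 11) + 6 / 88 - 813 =-106003 / 132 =-803.05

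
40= 40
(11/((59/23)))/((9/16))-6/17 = 65630/9027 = 7.27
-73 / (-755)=73 / 755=0.10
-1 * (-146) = 146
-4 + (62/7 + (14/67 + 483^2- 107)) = 109364734/469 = 233187.07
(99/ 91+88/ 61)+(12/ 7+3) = 40216/ 5551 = 7.24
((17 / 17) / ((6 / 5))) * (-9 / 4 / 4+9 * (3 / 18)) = 25 / 32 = 0.78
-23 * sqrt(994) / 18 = -40.29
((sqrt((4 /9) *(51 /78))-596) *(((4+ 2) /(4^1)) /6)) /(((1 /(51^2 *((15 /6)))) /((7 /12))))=-4521405 /8+ 10115 *sqrt(442) /416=-564664.43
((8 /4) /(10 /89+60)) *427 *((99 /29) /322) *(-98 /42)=-1254099 /3568450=-0.35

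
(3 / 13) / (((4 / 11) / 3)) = 99 / 52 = 1.90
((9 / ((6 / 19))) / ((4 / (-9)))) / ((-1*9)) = 57 / 8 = 7.12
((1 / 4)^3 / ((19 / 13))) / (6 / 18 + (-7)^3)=-39 / 1250048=-0.00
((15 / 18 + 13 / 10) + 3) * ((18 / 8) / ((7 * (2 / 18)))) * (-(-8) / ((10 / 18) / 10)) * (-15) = -32076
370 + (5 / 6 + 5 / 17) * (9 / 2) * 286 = 61915 / 34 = 1821.03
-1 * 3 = -3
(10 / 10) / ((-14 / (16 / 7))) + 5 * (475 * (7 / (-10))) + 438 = -120017 / 98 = -1224.66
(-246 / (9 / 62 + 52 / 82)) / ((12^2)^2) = -52111 / 3423168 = -0.02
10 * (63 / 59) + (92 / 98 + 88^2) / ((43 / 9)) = 202842972 / 124313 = 1631.71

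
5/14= 0.36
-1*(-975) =975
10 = 10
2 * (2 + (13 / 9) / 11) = 422 / 99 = 4.26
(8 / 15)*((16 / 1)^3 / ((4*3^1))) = 8192 / 45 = 182.04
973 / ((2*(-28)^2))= 139 / 224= 0.62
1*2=2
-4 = -4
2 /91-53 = -4821 /91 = -52.98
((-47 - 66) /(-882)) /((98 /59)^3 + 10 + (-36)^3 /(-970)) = 11255796095 /5506897167324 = 0.00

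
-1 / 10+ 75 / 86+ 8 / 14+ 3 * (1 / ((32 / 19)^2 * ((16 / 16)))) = 3700443 / 1541120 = 2.40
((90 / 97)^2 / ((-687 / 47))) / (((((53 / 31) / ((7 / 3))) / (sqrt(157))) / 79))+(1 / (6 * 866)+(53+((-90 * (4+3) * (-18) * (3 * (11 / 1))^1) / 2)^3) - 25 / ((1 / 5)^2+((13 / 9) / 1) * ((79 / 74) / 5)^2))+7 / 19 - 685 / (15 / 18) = 84342786590865344363941795 / 12875287908 - 725148900 * sqrt(157) / 114197033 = 6550749559429915.62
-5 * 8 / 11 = -40 / 11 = -3.64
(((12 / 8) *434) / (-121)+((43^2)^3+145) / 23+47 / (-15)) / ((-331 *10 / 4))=-997675986236 / 3003825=-332135.19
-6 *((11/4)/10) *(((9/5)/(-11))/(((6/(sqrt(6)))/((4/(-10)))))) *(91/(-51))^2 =-8281 *sqrt(6)/144500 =-0.14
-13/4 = -3.25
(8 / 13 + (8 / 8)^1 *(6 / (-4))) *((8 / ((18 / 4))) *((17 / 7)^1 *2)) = -7.64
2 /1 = 2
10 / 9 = 1.11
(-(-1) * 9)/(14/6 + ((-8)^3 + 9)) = -27/1502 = -0.02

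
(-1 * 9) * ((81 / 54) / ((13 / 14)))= -189 / 13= -14.54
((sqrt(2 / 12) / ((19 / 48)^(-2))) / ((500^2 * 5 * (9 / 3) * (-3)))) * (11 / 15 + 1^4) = -4693 * sqrt(6) / 1166400000000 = -0.00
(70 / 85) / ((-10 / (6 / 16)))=-21 / 680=-0.03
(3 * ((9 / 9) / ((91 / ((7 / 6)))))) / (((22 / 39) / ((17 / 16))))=51 / 704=0.07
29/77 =0.38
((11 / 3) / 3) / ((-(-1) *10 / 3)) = 11 / 30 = 0.37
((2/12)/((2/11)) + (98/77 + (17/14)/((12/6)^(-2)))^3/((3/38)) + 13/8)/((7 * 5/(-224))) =-8531914428/456533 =-18688.49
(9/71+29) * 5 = 10340/71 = 145.63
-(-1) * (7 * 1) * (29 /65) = 203 /65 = 3.12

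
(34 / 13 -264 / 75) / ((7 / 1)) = -42 / 325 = -0.13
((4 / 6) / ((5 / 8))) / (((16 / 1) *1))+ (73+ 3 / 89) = 97589 / 1335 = 73.10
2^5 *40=1280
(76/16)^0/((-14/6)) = -3/7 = -0.43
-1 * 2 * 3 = -6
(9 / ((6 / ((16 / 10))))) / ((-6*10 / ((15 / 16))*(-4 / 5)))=3 / 64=0.05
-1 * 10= -10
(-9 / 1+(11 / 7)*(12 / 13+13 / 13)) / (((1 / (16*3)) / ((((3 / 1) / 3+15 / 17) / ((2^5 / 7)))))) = -1536 / 13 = -118.15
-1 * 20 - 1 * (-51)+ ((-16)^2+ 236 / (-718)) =102915 / 359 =286.67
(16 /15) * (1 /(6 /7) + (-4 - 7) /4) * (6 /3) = -152 /45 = -3.38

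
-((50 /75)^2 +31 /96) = -221 /288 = -0.77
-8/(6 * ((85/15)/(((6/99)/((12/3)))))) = -2/561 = -0.00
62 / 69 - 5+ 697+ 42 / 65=3110548 / 4485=693.54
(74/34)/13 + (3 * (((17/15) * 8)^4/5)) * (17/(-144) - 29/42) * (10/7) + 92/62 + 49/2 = -4657.03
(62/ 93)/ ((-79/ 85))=-0.72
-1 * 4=-4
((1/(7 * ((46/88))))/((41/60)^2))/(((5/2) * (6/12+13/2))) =63360/1894487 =0.03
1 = 1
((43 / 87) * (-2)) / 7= -86 / 609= -0.14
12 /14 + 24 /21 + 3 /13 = 29 /13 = 2.23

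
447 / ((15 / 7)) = 1043 / 5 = 208.60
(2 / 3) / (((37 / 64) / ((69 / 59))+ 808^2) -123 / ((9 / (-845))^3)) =238464 / 36646974114167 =0.00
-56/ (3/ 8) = -149.33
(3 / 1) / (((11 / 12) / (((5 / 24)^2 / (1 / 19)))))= 475 / 176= 2.70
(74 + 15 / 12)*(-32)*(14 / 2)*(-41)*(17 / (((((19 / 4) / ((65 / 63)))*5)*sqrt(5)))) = 87275552*sqrt(5) / 855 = 228250.37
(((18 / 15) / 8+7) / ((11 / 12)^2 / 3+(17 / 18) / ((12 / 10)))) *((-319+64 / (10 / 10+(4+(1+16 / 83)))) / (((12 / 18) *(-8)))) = 918844641 / 2369540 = 387.77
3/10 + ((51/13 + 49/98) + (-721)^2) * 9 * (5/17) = 1520548194/1105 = 1376061.71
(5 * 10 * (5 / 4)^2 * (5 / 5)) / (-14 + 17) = 625 / 24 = 26.04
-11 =-11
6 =6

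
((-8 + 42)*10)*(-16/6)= -2720/3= -906.67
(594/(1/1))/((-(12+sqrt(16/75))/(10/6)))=-111375/1348+2475 *sqrt(3)/1348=-79.44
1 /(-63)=-0.02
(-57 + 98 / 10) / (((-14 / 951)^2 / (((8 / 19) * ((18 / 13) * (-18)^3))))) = 44811868505472 / 60515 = 740508444.28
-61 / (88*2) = -61 / 176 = -0.35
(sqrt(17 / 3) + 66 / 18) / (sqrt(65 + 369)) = sqrt(434)* (sqrt(51) + 11) / 1302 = 0.29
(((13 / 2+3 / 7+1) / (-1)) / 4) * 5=-555 / 56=-9.91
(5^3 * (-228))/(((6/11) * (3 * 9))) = -52250/27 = -1935.19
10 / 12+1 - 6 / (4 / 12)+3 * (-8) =-241 / 6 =-40.17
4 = 4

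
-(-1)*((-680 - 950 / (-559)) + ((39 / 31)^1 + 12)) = -11524521 / 17329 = -665.04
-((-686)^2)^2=-221460595216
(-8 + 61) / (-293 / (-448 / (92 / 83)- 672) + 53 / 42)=3935568 / 113921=34.55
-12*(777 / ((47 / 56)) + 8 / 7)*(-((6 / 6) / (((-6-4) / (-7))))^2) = 1280832 / 235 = 5450.35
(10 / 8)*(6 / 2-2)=5 / 4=1.25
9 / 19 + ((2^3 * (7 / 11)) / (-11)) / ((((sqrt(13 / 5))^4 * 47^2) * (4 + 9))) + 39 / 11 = 4.02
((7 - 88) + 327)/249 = 82/83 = 0.99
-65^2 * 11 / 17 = -46475 / 17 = -2733.82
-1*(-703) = 703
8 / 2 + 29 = 33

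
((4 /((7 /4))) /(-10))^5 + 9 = 472664107 /52521875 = 9.00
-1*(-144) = 144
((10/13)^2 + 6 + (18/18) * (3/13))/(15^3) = 1153/570375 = 0.00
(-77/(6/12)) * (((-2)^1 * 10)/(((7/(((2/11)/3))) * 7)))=80/21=3.81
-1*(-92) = 92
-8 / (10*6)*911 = -1822 / 15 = -121.47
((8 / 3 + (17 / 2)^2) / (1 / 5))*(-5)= -22475 / 12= -1872.92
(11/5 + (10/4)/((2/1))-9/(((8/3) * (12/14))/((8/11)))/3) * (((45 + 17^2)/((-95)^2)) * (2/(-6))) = -30561/992750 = -0.03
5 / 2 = 2.50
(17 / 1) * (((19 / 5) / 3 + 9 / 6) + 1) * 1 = 1921 / 30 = 64.03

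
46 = 46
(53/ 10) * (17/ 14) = 901/ 140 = 6.44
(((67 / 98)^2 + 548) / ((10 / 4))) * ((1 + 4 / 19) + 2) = 321316341 / 456190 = 704.35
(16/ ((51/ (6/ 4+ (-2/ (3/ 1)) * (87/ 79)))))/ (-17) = -968/ 68493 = -0.01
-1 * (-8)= 8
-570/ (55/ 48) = -5472/ 11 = -497.45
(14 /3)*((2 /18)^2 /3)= 14 /729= 0.02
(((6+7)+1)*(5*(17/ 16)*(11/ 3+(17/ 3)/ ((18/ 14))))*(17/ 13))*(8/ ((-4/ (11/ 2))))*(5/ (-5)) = 12127885/ 1404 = 8638.09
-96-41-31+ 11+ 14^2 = 39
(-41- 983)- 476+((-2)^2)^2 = -1484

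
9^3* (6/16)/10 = 2187/80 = 27.34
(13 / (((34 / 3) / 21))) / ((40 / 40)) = 24.09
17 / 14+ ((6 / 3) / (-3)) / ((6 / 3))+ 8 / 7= 85 / 42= 2.02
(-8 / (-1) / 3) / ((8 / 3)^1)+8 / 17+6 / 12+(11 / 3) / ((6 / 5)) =769 / 153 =5.03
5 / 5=1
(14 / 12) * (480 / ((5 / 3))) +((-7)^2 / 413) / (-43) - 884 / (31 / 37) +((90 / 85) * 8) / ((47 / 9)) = -45085535267 / 62838953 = -717.48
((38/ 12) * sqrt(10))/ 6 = 19 * sqrt(10)/ 36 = 1.67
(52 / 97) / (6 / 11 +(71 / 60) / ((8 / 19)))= 21120 / 132211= 0.16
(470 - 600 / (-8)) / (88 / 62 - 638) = -16895 / 19734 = -0.86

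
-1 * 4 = -4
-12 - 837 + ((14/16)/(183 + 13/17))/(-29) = -849.00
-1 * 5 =-5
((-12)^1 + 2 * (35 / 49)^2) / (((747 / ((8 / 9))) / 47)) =-202288 / 329427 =-0.61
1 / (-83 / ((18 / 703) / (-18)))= 1 / 58349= 0.00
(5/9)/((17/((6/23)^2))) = 20/8993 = 0.00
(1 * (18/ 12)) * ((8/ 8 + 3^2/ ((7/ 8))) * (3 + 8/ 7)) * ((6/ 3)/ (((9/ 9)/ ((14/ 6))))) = 327.29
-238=-238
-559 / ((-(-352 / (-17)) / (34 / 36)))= 161551 / 6336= 25.50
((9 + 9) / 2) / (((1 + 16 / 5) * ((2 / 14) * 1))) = 15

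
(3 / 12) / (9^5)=1 / 236196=0.00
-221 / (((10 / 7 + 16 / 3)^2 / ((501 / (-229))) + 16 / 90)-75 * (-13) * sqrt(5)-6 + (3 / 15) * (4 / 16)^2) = -67317734835318240000 * sqrt(5) / 1484727161381412855191-1844106880359285360 / 1484727161381412855191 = -0.10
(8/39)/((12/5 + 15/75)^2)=0.03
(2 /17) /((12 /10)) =5 /51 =0.10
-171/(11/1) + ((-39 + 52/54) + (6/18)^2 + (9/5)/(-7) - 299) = -3666613/10395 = -352.73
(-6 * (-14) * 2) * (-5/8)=-105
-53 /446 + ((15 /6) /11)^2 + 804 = 86770077 /107932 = 803.93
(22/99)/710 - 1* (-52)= 166141/3195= 52.00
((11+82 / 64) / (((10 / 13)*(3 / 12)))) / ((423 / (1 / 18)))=1703 / 203040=0.01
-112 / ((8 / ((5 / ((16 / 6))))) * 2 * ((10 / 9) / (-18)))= 212.62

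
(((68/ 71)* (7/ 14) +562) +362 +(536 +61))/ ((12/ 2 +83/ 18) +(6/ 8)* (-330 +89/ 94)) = -6.44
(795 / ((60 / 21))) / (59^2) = 1113 / 13924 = 0.08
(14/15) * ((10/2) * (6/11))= 28/11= 2.55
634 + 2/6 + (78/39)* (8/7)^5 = 638.23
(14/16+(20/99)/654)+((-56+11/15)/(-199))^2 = 244205804291/256400634600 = 0.95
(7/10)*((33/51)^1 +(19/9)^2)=24598/6885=3.57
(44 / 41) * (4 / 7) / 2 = 88 / 287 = 0.31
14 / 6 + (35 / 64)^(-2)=5.68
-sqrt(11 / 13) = -0.92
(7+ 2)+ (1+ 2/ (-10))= 49/ 5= 9.80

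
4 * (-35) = -140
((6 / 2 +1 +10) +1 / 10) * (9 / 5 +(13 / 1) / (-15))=329 / 25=13.16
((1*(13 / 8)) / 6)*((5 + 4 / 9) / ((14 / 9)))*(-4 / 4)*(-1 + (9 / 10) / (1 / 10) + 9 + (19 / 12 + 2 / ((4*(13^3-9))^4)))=-14882829427872014609 / 844873577140322304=-17.62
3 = 3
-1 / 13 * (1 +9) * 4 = -40 / 13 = -3.08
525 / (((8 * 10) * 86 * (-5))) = -21 / 1376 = -0.02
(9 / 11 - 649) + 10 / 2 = -7075 / 11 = -643.18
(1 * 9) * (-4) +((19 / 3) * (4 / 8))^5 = 2196163 / 7776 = 282.43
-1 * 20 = -20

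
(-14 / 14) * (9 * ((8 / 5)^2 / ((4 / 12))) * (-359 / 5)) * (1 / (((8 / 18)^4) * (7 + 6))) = 63595773 / 6500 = 9783.97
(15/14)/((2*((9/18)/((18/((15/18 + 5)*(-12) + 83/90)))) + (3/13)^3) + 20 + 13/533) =1094435550/16546869997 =0.07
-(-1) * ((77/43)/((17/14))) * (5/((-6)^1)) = -2695/2193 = -1.23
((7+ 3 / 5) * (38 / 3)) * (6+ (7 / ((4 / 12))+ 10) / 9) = 24548 / 27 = 909.19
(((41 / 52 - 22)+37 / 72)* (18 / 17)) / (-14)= 19373 / 12376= 1.57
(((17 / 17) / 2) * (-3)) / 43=-3 / 86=-0.03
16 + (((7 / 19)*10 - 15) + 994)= 18975 / 19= 998.68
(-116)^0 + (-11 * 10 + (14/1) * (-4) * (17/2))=-585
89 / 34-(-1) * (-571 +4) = -19189 / 34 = -564.38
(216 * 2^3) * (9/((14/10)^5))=48600000/16807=2891.65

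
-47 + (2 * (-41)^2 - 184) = 3131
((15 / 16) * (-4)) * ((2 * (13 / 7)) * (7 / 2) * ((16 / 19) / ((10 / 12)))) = -49.26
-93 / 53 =-1.75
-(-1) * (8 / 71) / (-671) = -8 / 47641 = -0.00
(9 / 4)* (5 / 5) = 9 / 4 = 2.25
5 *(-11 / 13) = -55 / 13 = -4.23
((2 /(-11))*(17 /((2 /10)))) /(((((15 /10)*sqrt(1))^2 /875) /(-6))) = 1190000 /33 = 36060.61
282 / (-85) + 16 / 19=-3998 / 1615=-2.48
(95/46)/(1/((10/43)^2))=4750/42527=0.11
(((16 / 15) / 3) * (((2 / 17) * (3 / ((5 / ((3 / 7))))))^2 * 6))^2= 11943936 / 3133342515625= 0.00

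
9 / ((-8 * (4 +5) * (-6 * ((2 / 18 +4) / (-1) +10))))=3 / 848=0.00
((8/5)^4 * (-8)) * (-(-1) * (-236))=7733248/625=12373.20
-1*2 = -2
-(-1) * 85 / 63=85 / 63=1.35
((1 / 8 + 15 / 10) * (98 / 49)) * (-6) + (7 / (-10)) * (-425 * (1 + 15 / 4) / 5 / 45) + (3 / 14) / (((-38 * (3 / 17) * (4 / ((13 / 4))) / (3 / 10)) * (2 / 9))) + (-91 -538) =-984036647 / 1532160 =-642.25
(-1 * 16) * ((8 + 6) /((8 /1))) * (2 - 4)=56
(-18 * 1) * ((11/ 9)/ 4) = -11/ 2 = -5.50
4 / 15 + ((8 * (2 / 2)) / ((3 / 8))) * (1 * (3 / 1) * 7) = 6724 / 15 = 448.27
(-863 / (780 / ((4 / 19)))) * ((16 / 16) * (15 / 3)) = -863 / 741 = -1.16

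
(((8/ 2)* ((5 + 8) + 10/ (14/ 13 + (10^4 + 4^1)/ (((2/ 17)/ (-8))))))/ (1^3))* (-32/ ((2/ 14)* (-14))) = 3678900992/ 4421761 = 832.00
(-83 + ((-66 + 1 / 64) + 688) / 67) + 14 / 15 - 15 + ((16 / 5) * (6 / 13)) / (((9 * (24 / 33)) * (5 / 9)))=-365304497 / 4180800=-87.38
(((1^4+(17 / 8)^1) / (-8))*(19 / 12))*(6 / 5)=-95 / 128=-0.74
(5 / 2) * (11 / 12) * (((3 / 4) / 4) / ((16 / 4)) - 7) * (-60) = 122375 / 128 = 956.05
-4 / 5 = -0.80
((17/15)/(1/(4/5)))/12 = 17/225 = 0.08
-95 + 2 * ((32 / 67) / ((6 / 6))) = -6301 / 67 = -94.04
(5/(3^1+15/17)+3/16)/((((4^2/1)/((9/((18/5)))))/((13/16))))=50635/270336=0.19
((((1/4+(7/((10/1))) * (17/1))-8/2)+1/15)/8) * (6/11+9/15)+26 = 239153/8800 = 27.18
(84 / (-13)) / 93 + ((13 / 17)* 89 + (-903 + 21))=-5576787 / 6851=-814.01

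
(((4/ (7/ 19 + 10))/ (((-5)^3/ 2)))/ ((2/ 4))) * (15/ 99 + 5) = -10336/ 162525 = -0.06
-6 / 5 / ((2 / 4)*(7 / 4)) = -1.37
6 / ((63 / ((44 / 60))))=22 / 315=0.07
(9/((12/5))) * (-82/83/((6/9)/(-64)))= 29520/83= 355.66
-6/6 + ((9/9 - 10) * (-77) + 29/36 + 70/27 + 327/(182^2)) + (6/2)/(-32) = 695.31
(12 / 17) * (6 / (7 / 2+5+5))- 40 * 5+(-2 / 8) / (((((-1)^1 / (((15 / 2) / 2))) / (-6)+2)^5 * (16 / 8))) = -536976309515879 / 2689052614656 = -199.69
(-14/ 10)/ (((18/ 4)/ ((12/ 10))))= -28/ 75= -0.37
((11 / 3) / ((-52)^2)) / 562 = 11 / 4558944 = 0.00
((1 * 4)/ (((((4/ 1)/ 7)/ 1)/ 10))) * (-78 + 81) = 210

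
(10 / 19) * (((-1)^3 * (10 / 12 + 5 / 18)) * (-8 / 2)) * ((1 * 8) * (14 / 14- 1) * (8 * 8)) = 0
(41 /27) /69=41 /1863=0.02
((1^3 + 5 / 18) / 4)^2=529 / 5184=0.10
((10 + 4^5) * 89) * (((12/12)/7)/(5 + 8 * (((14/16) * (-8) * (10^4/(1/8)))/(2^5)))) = -92026/979965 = -0.09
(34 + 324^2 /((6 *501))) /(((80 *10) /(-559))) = -643409 /13360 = -48.16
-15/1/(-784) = 15/784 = 0.02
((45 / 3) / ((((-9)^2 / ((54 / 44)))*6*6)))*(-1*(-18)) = 5 / 44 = 0.11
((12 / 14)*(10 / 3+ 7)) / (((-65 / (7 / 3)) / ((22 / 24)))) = -341 / 1170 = -0.29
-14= -14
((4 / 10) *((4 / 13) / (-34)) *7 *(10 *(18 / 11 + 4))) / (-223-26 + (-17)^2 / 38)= 131936 / 22299563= 0.01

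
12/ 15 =4/ 5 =0.80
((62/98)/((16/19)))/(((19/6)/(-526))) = -24459/196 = -124.79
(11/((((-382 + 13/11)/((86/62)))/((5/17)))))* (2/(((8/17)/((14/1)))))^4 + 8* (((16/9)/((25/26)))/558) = -621423544854439/4207431600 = -147696.65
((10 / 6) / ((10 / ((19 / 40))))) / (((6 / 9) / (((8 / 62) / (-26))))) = -19 / 32240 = -0.00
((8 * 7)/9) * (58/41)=3248/369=8.80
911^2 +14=829935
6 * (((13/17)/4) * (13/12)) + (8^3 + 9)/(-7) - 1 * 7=-80.19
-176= -176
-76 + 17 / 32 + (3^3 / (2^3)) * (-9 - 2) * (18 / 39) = -38523 / 416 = -92.60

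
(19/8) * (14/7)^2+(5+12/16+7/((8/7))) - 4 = 139/8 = 17.38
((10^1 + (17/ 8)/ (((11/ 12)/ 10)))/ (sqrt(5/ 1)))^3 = 1945085 * sqrt(5)/ 1331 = 3267.73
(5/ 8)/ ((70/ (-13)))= -13/ 112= -0.12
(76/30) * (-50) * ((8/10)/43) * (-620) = 188480/129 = 1461.09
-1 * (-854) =854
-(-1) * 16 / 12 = 4 / 3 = 1.33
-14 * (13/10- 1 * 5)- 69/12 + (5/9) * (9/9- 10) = 821/20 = 41.05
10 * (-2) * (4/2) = -40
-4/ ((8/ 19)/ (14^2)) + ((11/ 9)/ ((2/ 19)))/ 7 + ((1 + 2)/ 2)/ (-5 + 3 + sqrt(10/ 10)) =-117296/ 63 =-1861.84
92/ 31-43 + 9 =-962/ 31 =-31.03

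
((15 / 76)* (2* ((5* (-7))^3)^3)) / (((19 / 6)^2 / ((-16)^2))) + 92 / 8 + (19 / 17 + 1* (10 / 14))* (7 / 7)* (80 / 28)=-9075929750369808777939 / 11427094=-794246529377443.54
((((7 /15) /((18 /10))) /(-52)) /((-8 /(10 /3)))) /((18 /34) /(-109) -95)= -64855 /2965989312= -0.00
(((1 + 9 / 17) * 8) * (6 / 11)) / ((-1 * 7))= -1248 / 1309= -0.95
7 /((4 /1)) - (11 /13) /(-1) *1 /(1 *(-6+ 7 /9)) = 3881 /2444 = 1.59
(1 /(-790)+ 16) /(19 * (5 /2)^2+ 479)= 8426 /314815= 0.03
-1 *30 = -30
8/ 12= 2/ 3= 0.67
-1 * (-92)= 92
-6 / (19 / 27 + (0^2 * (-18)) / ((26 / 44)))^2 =-4374 / 361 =-12.12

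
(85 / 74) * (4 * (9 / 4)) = 765 / 74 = 10.34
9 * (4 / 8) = 9 / 2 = 4.50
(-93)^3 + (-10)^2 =-804257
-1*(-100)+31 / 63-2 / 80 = 253177 / 2520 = 100.47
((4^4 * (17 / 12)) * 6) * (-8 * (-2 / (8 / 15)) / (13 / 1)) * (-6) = -30129.23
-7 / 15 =-0.47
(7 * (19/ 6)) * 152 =10108/ 3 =3369.33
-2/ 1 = -2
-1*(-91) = 91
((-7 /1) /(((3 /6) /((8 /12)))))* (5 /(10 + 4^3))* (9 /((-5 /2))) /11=84 /407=0.21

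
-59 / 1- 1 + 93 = 33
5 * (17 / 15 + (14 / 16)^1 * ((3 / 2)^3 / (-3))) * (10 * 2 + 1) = 1001 / 64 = 15.64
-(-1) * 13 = 13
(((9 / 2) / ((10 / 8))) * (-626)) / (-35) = 11268 / 175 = 64.39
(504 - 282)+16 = 238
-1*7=-7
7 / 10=0.70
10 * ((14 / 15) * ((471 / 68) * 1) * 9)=9891 / 17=581.82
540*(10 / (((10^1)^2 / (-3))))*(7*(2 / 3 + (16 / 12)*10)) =-15876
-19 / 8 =-2.38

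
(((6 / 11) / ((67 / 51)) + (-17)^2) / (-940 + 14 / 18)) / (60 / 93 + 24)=-59510421 / 4759613804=-0.01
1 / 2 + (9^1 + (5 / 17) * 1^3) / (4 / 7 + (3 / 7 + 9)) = 243 / 170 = 1.43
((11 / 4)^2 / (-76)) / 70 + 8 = 680839 / 85120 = 8.00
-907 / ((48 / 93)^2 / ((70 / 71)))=-3356.84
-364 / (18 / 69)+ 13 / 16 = -66937 / 48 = -1394.52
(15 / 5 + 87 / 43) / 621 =8 / 989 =0.01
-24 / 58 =-12 / 29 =-0.41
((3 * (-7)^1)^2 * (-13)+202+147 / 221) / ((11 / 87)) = -106331748 / 2431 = -43739.92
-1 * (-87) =87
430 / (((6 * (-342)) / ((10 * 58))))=-62350 / 513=-121.54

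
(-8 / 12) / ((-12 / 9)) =1 / 2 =0.50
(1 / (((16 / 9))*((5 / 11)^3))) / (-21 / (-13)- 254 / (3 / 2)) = -467181 / 13082000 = -0.04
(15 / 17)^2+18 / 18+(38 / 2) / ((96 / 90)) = 90589 / 4624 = 19.59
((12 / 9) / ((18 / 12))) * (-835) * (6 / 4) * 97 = -323980 / 3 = -107993.33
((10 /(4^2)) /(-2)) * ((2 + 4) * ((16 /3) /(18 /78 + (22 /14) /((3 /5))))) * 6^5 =-10614240 /389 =-27285.96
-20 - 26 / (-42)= -407 / 21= -19.38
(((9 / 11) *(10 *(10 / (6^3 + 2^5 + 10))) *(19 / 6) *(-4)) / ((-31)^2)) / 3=-1900 / 1363659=-0.00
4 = 4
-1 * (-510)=510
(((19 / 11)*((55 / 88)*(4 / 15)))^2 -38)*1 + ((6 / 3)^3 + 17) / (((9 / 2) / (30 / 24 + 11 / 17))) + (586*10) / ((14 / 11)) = 4576.91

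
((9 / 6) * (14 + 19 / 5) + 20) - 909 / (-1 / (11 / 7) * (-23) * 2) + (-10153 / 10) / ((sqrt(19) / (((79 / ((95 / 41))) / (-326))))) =12596 / 805 + 32885567 * sqrt(19) / 5884300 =40.01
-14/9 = -1.56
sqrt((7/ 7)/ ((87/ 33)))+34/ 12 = sqrt(319)/ 29+17/ 6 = 3.45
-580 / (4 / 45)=-6525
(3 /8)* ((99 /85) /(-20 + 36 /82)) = -12177 /545360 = -0.02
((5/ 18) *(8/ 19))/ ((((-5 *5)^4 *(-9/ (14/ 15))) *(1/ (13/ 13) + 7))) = -7/ 1803515625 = -0.00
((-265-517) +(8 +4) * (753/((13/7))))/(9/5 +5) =132715/221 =600.52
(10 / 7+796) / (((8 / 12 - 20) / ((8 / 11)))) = -66984 / 2233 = -30.00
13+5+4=22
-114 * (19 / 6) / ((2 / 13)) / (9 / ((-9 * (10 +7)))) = 79781 / 2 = 39890.50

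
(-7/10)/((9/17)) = -119/90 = -1.32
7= 7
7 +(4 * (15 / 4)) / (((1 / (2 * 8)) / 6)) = 1447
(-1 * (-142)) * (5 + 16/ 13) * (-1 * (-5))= 57510/ 13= 4423.85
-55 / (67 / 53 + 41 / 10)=-29150 / 2843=-10.25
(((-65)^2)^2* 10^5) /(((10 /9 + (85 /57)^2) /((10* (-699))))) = -8107935951375000000 /2167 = -3741548662378864.79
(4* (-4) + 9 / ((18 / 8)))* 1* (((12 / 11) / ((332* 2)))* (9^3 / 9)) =-1458 / 913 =-1.60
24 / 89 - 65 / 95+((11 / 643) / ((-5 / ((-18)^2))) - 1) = -13717004 / 5436565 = -2.52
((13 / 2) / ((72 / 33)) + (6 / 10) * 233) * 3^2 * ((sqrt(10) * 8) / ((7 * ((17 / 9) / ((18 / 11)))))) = 8326881 * sqrt(10) / 6545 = 4023.21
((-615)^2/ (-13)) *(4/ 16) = -7273.56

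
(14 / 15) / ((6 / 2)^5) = 14 / 3645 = 0.00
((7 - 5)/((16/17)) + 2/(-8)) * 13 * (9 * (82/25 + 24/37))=637767/740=861.85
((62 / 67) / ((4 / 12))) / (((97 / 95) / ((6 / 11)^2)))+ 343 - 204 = 109942801 / 786379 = 139.81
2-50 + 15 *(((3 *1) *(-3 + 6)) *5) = 627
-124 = -124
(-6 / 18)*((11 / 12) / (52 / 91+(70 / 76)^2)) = -27797 / 129159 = -0.22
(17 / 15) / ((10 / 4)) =34 / 75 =0.45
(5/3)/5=1/3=0.33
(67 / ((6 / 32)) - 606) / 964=-373 / 1446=-0.26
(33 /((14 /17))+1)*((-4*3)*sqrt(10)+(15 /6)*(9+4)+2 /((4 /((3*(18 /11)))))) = 442175 /308 - 3450*sqrt(10) /7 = -122.92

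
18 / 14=9 / 7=1.29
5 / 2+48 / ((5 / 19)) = 1849 / 10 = 184.90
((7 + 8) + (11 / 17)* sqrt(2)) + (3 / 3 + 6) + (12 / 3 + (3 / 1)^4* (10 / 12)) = 11* sqrt(2) / 17 + 187 / 2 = 94.42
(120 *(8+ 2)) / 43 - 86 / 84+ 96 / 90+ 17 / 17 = 87139 / 3010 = 28.95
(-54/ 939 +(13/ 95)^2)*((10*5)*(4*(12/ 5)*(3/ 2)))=-15775632/ 564965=-27.92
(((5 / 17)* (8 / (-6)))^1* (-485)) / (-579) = -9700 / 29529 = -0.33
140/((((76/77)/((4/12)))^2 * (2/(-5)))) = -1037575/25992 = -39.92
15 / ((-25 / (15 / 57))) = -3 / 19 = -0.16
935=935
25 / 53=0.47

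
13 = 13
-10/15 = -2/3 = -0.67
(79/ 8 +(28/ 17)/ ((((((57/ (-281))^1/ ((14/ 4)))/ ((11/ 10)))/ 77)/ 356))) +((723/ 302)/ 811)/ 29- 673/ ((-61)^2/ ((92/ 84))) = -1024125418993519943509/ 1195132407791560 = -856913.77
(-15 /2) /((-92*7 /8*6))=5 /322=0.02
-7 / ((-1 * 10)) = 7 / 10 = 0.70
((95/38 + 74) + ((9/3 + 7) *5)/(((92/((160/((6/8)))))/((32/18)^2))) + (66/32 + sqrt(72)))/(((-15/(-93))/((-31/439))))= -38241431453/196285680 -5766 *sqrt(2)/2195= -198.54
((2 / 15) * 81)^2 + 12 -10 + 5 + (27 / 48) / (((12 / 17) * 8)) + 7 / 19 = 30183073 / 243200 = 124.11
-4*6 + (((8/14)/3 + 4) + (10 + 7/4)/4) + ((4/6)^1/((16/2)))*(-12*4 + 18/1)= -6509/336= -19.37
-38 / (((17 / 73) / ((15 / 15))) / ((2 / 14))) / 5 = -2774 / 595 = -4.66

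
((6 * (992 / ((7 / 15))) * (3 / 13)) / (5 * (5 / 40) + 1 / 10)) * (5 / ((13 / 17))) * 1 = 910656000 / 34307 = 26544.32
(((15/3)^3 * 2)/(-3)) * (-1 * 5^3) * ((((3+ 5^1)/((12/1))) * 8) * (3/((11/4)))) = 60606.06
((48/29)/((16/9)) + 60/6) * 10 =3170/29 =109.31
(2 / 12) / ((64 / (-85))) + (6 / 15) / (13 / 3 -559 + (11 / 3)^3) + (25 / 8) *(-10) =-824519861 / 26198400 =-31.47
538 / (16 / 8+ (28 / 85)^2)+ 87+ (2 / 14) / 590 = 10763630137 / 31458210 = 342.16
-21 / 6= -3.50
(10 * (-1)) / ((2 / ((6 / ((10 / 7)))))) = -21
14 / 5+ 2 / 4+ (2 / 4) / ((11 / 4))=383 / 110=3.48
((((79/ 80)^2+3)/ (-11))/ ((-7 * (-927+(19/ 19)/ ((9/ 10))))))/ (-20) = 17613/ 6317696000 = 0.00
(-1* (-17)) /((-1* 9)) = -17 /9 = -1.89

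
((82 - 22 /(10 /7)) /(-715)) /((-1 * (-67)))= -0.00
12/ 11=1.09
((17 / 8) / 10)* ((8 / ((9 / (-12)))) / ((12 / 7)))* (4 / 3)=-238 / 135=-1.76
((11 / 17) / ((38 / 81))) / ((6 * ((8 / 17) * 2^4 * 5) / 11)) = 3267 / 48640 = 0.07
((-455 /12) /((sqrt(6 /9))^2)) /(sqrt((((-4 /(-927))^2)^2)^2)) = -335993080259655 /2048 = -164059121220.53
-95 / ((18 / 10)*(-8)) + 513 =37411 / 72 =519.60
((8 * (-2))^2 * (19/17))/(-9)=-4864/153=-31.79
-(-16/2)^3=512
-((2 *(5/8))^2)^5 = -9765625/1048576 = -9.31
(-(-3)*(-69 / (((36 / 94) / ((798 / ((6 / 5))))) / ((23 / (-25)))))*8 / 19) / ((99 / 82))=57085448 / 495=115324.14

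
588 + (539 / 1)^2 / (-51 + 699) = 671545 / 648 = 1036.33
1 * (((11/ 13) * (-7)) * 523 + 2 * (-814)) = -61435/ 13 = -4725.77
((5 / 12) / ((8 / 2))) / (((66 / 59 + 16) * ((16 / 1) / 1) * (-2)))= -59 / 310272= -0.00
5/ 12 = 0.42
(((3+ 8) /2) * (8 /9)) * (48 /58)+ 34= 3310 /87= 38.05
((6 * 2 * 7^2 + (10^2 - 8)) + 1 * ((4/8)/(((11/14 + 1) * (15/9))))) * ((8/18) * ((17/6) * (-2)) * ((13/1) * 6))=-133615.22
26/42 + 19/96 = 183/224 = 0.82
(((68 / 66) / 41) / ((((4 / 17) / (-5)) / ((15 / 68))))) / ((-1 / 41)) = 425 / 88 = 4.83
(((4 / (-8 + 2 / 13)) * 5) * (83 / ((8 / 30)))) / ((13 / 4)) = -4150 / 17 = -244.12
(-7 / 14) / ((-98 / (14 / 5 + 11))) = 0.07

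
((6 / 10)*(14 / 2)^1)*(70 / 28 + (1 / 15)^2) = 7889 / 750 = 10.52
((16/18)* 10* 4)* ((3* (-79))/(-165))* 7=35392/99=357.49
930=930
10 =10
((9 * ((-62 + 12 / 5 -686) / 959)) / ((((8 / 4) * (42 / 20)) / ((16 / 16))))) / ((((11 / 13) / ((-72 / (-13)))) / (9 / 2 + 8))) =-10065600 / 73843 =-136.31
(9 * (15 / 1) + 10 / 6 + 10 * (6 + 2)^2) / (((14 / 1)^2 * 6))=1165 / 1764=0.66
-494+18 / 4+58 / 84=-10265 / 21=-488.81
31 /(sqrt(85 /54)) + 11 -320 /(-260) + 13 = 93* sqrt(510) /85 + 328 /13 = 49.94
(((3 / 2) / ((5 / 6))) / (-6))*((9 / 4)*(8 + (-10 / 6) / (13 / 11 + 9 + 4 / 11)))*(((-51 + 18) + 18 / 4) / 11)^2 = -79798689 / 2245760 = -35.53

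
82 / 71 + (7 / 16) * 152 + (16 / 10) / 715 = 67.66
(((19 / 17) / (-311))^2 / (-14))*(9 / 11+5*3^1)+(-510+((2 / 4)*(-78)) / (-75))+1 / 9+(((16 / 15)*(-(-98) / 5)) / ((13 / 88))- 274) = -4040793268696501 / 6295572308025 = -641.85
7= 7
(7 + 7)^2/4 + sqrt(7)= sqrt(7) + 49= 51.65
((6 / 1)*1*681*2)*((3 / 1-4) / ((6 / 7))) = -9534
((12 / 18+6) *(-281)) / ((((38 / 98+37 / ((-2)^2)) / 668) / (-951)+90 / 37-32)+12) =8630378357440 / 80933213093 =106.64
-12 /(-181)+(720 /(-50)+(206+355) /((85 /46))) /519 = 97622 /156565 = 0.62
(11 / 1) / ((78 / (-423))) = -1551 / 26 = -59.65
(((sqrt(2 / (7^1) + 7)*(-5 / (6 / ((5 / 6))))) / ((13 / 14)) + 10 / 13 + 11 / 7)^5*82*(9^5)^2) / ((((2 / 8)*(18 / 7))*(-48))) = -32085758.15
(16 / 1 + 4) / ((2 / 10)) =100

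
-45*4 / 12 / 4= -15 / 4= -3.75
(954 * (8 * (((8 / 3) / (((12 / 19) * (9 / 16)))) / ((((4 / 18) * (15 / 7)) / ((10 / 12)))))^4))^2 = 1181203508272591652603218100224 / 22876792454961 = 51633265922139317.23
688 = 688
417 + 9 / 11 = 4596 / 11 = 417.82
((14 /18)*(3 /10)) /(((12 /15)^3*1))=175 /384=0.46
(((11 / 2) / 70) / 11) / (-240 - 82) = -1 / 45080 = -0.00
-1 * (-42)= 42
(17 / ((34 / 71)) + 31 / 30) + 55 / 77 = 3911 / 105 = 37.25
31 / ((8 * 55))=31 / 440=0.07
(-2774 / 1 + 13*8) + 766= -1904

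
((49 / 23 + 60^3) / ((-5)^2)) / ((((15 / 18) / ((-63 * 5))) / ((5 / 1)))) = -1877922522 / 115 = -16329761.06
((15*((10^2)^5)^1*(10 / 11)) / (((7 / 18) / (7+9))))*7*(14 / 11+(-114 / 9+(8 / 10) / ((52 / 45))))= -661104000000000000 / 1573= -420282263191354.10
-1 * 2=-2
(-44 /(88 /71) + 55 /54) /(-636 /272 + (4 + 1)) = -63308 /4887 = -12.95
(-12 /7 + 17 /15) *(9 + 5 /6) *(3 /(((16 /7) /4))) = -3599 /120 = -29.99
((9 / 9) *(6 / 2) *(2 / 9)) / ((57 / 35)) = 70 / 171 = 0.41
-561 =-561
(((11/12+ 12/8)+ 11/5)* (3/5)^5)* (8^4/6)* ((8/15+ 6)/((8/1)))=15636096/78125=200.14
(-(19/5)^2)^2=130321/625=208.51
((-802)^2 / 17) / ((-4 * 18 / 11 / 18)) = -1768811 / 17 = -104047.71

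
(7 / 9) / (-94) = -7 / 846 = -0.01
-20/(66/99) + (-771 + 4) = -797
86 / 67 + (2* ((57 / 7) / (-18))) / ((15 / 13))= 10541 / 21105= 0.50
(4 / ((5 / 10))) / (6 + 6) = 2 / 3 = 0.67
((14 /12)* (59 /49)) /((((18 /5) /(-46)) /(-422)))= 1431635 /189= 7574.79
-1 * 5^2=-25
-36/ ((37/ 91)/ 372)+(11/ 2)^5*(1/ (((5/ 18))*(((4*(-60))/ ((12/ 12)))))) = -7817377461/ 236800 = -33012.57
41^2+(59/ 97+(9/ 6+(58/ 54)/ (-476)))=2098233985/ 1246644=1683.11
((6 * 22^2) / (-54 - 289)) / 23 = -2904 / 7889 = -0.37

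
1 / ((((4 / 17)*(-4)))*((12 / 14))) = -119 / 96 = -1.24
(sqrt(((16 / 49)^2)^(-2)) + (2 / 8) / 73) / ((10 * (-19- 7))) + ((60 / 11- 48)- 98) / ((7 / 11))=-7513055839 / 34012160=-220.89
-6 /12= -1 /2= -0.50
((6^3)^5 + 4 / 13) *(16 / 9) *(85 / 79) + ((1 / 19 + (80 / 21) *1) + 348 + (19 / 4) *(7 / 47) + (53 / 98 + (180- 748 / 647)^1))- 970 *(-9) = 941375371111592118041425 / 1046706121188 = 899369318718.75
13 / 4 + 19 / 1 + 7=117 / 4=29.25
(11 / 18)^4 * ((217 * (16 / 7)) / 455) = 453871 / 2985255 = 0.15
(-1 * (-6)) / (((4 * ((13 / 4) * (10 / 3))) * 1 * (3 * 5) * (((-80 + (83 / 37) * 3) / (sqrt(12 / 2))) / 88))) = -9768 * sqrt(6) / 881075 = -0.03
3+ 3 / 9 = 10 / 3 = 3.33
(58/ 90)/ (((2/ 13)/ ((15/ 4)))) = 377/ 24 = 15.71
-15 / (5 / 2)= -6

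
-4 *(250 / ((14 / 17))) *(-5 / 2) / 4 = 10625 / 14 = 758.93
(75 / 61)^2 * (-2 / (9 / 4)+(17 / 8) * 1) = 55625 / 29768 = 1.87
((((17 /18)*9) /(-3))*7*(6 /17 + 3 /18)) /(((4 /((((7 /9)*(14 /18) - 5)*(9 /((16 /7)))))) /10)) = 1155665 /2592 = 445.86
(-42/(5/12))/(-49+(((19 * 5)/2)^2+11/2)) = -2016/44255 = -0.05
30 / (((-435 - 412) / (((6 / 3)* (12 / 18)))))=-40 / 847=-0.05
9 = 9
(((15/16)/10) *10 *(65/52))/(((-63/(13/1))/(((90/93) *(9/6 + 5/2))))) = -1625/1736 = -0.94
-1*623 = -623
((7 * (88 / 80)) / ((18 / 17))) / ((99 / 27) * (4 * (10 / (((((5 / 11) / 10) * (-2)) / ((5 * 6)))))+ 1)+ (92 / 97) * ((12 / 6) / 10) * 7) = -126973 / 844976796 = -0.00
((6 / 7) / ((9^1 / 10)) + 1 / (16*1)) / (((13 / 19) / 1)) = 6479 / 4368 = 1.48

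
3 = 3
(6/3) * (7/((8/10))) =35/2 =17.50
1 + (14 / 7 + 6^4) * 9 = 11683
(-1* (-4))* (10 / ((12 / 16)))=53.33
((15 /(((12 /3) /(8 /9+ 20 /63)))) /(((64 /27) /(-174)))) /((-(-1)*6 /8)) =-442.77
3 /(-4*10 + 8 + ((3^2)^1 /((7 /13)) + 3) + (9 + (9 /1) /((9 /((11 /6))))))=-126 /61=-2.07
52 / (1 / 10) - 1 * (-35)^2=-705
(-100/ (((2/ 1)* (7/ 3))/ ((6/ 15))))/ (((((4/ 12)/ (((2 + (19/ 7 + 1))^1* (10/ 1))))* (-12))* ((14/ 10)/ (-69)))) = -2070000/ 343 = -6034.99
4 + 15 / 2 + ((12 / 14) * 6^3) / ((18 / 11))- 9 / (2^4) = 13897 / 112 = 124.08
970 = 970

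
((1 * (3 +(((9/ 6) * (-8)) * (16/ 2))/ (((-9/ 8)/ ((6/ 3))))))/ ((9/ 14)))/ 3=7294/ 81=90.05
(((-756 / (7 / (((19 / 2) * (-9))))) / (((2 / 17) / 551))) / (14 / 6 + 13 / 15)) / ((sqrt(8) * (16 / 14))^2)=10595622555 / 8192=1293410.96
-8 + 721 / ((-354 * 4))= -12049 / 1416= -8.51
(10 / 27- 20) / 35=-106 / 189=-0.56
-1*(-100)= 100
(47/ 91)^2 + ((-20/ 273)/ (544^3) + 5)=5266036702777/ 999863574528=5.27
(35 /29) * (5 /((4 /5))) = 875 /116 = 7.54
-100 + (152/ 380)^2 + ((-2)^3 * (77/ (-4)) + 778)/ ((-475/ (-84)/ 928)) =14520768/ 95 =152850.19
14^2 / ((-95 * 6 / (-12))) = 392 / 95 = 4.13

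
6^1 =6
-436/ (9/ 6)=-872/ 3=-290.67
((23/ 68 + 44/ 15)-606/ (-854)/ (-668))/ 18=0.18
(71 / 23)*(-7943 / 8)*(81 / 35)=-45680193 / 6440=-7093.20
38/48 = 19/24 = 0.79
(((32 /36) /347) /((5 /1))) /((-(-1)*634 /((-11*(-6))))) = 88 /1649985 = 0.00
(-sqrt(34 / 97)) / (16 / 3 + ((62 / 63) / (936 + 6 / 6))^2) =-3484658961 * sqrt(3298) / 1802730608692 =-0.11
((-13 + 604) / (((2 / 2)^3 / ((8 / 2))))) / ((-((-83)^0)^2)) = -2364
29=29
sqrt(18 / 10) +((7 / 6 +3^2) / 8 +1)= 3*sqrt(5) / 5 +109 / 48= 3.61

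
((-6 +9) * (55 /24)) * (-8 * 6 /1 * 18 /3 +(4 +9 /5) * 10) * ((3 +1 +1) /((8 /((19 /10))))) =-120175 /64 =-1877.73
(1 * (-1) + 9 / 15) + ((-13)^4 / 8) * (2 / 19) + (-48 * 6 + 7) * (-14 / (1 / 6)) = 9112173 / 380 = 23979.40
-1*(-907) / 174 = 907 / 174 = 5.21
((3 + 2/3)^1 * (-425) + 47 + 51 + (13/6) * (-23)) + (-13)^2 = -8047/6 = -1341.17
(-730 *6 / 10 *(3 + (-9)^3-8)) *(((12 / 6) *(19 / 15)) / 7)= 4072232 / 35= 116349.49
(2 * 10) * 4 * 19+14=1534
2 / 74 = 1 / 37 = 0.03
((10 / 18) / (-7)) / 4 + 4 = 3.98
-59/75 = -0.79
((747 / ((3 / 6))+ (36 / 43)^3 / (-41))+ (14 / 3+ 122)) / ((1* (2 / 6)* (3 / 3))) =15848944426 / 3259787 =4861.96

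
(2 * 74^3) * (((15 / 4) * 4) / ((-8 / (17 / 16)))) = -12916515 / 8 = -1614564.38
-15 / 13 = -1.15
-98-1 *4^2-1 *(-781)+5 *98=1157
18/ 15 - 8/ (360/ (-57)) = 37/ 15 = 2.47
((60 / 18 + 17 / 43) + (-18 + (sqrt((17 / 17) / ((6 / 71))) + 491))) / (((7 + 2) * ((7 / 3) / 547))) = 547 * sqrt(426) / 126 + 33639406 / 2709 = 12507.25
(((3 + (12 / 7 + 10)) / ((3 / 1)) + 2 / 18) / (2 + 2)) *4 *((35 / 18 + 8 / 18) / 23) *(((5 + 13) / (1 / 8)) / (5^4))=108704 / 905625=0.12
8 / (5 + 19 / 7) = 28 / 27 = 1.04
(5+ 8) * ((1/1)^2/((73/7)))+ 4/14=783/511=1.53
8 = 8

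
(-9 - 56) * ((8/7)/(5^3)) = -104/175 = -0.59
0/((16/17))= 0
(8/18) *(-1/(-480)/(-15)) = -1/16200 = -0.00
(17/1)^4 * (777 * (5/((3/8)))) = 865277560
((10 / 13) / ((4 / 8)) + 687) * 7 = 62657 / 13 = 4819.77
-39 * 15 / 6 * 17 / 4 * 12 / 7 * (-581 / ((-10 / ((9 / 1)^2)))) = -13372047 / 4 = -3343011.75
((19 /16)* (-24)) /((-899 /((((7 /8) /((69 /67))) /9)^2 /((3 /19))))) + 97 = 4304598077665 /44376481152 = 97.00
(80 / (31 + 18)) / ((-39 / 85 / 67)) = -455600 / 1911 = -238.41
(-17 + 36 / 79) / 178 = -1307 / 14062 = -0.09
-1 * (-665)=665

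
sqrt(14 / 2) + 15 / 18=5 / 6 + sqrt(7)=3.48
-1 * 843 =-843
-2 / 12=-1 / 6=-0.17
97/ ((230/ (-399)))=-38703/ 230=-168.27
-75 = -75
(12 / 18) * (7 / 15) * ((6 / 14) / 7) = 0.02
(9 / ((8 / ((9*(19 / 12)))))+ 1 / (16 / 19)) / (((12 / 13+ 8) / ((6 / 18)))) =247 / 384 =0.64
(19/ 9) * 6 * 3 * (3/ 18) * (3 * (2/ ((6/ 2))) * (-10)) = -380/ 3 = -126.67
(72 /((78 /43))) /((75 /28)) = 4816 /325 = 14.82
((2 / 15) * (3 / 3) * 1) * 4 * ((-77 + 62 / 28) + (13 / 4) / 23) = -96142 / 2415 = -39.81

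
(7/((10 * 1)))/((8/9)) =63/80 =0.79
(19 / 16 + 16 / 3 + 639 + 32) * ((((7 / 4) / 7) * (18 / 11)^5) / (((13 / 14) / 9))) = 40326983109 / 2093663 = 19261.45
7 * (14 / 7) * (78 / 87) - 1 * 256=-7060 / 29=-243.45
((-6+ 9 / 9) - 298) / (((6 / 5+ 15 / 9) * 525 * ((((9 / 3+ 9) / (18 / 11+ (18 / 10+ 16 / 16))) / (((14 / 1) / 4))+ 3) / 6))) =-12322 / 38485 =-0.32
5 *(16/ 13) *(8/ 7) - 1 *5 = 185/ 91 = 2.03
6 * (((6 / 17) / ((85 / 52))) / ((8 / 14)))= 3276 / 1445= 2.27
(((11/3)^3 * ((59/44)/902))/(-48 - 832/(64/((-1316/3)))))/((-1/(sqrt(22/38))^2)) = -0.00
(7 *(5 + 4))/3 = 21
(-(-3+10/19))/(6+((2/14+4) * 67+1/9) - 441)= -2961/188309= -0.02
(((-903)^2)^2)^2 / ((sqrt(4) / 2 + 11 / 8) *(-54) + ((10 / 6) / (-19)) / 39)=-561569376110797203551081316 / 162917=-3446966099982182360042.73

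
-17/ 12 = -1.42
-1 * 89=-89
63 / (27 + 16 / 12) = 189 / 85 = 2.22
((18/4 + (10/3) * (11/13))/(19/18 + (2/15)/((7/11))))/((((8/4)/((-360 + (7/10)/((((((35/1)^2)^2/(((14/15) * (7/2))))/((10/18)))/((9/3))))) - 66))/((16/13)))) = -383112447716/252549375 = -1516.98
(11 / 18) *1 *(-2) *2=-22 / 9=-2.44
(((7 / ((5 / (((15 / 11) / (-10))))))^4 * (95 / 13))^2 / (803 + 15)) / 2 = 13654052229321 / 237067203417616000000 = 0.00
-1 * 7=-7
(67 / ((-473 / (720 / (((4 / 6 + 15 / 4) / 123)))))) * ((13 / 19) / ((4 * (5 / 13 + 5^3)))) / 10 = -150414732 / 388193465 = -0.39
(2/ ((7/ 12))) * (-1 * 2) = -48/ 7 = -6.86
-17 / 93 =-0.18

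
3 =3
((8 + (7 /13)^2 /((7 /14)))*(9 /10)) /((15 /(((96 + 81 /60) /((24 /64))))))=112926 /845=133.64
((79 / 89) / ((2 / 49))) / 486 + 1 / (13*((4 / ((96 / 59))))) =5045249 / 66351636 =0.08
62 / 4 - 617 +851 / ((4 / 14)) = 2377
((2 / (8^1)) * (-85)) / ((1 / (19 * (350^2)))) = -49459375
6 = 6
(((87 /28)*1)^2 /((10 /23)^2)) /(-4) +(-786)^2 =193736821599 /313600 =617783.23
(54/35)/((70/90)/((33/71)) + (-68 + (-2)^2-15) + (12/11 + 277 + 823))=0.00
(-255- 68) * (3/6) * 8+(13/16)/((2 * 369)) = -15255923/11808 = -1292.00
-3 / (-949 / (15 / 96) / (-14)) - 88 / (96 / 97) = -4050647 / 45552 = -88.92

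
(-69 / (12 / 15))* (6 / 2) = -1035 / 4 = -258.75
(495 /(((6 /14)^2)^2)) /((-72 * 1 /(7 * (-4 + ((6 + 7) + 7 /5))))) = -14835.81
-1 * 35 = -35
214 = 214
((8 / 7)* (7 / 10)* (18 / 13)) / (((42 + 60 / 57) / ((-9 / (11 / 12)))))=-73872 / 292435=-0.25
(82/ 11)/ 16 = 41/ 88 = 0.47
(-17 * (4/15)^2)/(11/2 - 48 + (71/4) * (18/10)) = 0.11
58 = 58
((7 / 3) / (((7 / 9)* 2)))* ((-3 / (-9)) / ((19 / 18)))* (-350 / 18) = -175 / 19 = -9.21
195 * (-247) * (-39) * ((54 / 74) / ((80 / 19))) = 192727431 / 592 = 325553.09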